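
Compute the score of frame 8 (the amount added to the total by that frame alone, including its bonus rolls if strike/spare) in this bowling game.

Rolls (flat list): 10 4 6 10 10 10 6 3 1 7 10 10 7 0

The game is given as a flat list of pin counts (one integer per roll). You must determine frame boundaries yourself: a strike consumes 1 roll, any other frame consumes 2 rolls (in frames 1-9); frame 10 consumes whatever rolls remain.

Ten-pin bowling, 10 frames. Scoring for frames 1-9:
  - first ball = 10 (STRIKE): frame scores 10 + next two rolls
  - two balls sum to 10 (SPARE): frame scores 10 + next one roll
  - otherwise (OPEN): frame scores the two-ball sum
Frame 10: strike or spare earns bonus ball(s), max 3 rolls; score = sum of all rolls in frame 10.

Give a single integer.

Frame 1: STRIKE. 10 + next two rolls (4+6) = 20. Cumulative: 20
Frame 2: SPARE (4+6=10). 10 + next roll (10) = 20. Cumulative: 40
Frame 3: STRIKE. 10 + next two rolls (10+10) = 30. Cumulative: 70
Frame 4: STRIKE. 10 + next two rolls (10+6) = 26. Cumulative: 96
Frame 5: STRIKE. 10 + next two rolls (6+3) = 19. Cumulative: 115
Frame 6: OPEN (6+3=9). Cumulative: 124
Frame 7: OPEN (1+7=8). Cumulative: 132
Frame 8: STRIKE. 10 + next two rolls (10+7) = 27. Cumulative: 159
Frame 9: STRIKE. 10 + next two rolls (7+0) = 17. Cumulative: 176
Frame 10: OPEN. Sum of all frame-10 rolls (7+0) = 7. Cumulative: 183

Answer: 27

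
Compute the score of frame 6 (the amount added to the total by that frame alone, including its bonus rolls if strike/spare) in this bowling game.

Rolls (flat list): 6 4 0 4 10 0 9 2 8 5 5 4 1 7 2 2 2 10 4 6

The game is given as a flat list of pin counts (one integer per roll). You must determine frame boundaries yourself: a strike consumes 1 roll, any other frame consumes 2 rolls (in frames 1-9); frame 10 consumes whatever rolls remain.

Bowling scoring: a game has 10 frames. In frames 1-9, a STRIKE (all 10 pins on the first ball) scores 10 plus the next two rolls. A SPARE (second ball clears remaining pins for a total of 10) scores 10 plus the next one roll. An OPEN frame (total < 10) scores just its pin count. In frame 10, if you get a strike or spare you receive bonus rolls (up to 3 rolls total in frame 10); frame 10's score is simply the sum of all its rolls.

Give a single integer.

Frame 1: SPARE (6+4=10). 10 + next roll (0) = 10. Cumulative: 10
Frame 2: OPEN (0+4=4). Cumulative: 14
Frame 3: STRIKE. 10 + next two rolls (0+9) = 19. Cumulative: 33
Frame 4: OPEN (0+9=9). Cumulative: 42
Frame 5: SPARE (2+8=10). 10 + next roll (5) = 15. Cumulative: 57
Frame 6: SPARE (5+5=10). 10 + next roll (4) = 14. Cumulative: 71
Frame 7: OPEN (4+1=5). Cumulative: 76
Frame 8: OPEN (7+2=9). Cumulative: 85

Answer: 14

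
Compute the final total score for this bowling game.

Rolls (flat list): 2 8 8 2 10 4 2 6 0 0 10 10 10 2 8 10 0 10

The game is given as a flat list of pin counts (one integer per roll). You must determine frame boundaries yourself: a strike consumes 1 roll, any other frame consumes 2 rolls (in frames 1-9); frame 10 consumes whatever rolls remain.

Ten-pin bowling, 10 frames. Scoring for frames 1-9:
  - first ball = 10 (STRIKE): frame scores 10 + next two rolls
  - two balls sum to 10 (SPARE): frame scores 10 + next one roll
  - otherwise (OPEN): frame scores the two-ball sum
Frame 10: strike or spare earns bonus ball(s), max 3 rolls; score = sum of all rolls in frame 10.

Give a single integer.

Answer: 168

Derivation:
Frame 1: SPARE (2+8=10). 10 + next roll (8) = 18. Cumulative: 18
Frame 2: SPARE (8+2=10). 10 + next roll (10) = 20. Cumulative: 38
Frame 3: STRIKE. 10 + next two rolls (4+2) = 16. Cumulative: 54
Frame 4: OPEN (4+2=6). Cumulative: 60
Frame 5: OPEN (6+0=6). Cumulative: 66
Frame 6: SPARE (0+10=10). 10 + next roll (10) = 20. Cumulative: 86
Frame 7: STRIKE. 10 + next two rolls (10+2) = 22. Cumulative: 108
Frame 8: STRIKE. 10 + next two rolls (2+8) = 20. Cumulative: 128
Frame 9: SPARE (2+8=10). 10 + next roll (10) = 20. Cumulative: 148
Frame 10: STRIKE. Sum of all frame-10 rolls (10+0+10) = 20. Cumulative: 168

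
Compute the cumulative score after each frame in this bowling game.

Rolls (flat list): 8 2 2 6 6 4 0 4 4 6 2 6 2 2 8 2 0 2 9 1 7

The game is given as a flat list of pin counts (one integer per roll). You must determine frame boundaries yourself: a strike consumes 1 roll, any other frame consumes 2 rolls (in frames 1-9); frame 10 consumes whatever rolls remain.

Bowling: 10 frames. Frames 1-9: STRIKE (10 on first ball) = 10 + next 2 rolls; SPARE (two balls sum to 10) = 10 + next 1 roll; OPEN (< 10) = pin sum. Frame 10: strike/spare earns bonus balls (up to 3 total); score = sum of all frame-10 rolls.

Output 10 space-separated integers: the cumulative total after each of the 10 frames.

Frame 1: SPARE (8+2=10). 10 + next roll (2) = 12. Cumulative: 12
Frame 2: OPEN (2+6=8). Cumulative: 20
Frame 3: SPARE (6+4=10). 10 + next roll (0) = 10. Cumulative: 30
Frame 4: OPEN (0+4=4). Cumulative: 34
Frame 5: SPARE (4+6=10). 10 + next roll (2) = 12. Cumulative: 46
Frame 6: OPEN (2+6=8). Cumulative: 54
Frame 7: OPEN (2+2=4). Cumulative: 58
Frame 8: SPARE (8+2=10). 10 + next roll (0) = 10. Cumulative: 68
Frame 9: OPEN (0+2=2). Cumulative: 70
Frame 10: SPARE. Sum of all frame-10 rolls (9+1+7) = 17. Cumulative: 87

Answer: 12 20 30 34 46 54 58 68 70 87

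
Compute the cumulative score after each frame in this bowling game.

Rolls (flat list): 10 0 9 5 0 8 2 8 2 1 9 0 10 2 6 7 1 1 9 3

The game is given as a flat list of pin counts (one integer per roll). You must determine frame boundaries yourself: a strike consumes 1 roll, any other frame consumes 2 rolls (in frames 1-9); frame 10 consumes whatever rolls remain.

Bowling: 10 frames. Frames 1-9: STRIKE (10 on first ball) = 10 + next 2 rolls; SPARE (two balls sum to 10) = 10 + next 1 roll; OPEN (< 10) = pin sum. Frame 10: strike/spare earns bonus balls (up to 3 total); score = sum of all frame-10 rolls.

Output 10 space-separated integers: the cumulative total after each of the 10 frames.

Answer: 19 28 33 51 62 72 84 92 100 113

Derivation:
Frame 1: STRIKE. 10 + next two rolls (0+9) = 19. Cumulative: 19
Frame 2: OPEN (0+9=9). Cumulative: 28
Frame 3: OPEN (5+0=5). Cumulative: 33
Frame 4: SPARE (8+2=10). 10 + next roll (8) = 18. Cumulative: 51
Frame 5: SPARE (8+2=10). 10 + next roll (1) = 11. Cumulative: 62
Frame 6: SPARE (1+9=10). 10 + next roll (0) = 10. Cumulative: 72
Frame 7: SPARE (0+10=10). 10 + next roll (2) = 12. Cumulative: 84
Frame 8: OPEN (2+6=8). Cumulative: 92
Frame 9: OPEN (7+1=8). Cumulative: 100
Frame 10: SPARE. Sum of all frame-10 rolls (1+9+3) = 13. Cumulative: 113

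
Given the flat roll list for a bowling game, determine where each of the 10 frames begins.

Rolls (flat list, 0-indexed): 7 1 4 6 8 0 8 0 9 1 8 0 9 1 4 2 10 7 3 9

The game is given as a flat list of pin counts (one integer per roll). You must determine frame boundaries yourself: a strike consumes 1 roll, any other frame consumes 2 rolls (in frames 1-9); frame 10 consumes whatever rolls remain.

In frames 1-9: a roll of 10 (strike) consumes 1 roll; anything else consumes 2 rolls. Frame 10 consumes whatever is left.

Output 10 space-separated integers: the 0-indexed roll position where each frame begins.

Frame 1 starts at roll index 0: rolls=7,1 (sum=8), consumes 2 rolls
Frame 2 starts at roll index 2: rolls=4,6 (sum=10), consumes 2 rolls
Frame 3 starts at roll index 4: rolls=8,0 (sum=8), consumes 2 rolls
Frame 4 starts at roll index 6: rolls=8,0 (sum=8), consumes 2 rolls
Frame 5 starts at roll index 8: rolls=9,1 (sum=10), consumes 2 rolls
Frame 6 starts at roll index 10: rolls=8,0 (sum=8), consumes 2 rolls
Frame 7 starts at roll index 12: rolls=9,1 (sum=10), consumes 2 rolls
Frame 8 starts at roll index 14: rolls=4,2 (sum=6), consumes 2 rolls
Frame 9 starts at roll index 16: roll=10 (strike), consumes 1 roll
Frame 10 starts at roll index 17: 3 remaining rolls

Answer: 0 2 4 6 8 10 12 14 16 17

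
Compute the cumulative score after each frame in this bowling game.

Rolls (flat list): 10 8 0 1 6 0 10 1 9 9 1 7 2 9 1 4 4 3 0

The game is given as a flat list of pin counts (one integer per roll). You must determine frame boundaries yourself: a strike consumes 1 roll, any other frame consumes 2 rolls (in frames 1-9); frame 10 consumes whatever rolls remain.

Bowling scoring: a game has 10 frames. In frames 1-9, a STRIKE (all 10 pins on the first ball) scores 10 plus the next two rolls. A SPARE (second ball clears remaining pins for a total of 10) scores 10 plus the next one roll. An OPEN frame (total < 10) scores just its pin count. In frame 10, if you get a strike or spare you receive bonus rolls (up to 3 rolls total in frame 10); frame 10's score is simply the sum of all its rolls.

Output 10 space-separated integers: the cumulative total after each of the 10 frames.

Answer: 18 26 33 44 63 80 89 103 111 114

Derivation:
Frame 1: STRIKE. 10 + next two rolls (8+0) = 18. Cumulative: 18
Frame 2: OPEN (8+0=8). Cumulative: 26
Frame 3: OPEN (1+6=7). Cumulative: 33
Frame 4: SPARE (0+10=10). 10 + next roll (1) = 11. Cumulative: 44
Frame 5: SPARE (1+9=10). 10 + next roll (9) = 19. Cumulative: 63
Frame 6: SPARE (9+1=10). 10 + next roll (7) = 17. Cumulative: 80
Frame 7: OPEN (7+2=9). Cumulative: 89
Frame 8: SPARE (9+1=10). 10 + next roll (4) = 14. Cumulative: 103
Frame 9: OPEN (4+4=8). Cumulative: 111
Frame 10: OPEN. Sum of all frame-10 rolls (3+0) = 3. Cumulative: 114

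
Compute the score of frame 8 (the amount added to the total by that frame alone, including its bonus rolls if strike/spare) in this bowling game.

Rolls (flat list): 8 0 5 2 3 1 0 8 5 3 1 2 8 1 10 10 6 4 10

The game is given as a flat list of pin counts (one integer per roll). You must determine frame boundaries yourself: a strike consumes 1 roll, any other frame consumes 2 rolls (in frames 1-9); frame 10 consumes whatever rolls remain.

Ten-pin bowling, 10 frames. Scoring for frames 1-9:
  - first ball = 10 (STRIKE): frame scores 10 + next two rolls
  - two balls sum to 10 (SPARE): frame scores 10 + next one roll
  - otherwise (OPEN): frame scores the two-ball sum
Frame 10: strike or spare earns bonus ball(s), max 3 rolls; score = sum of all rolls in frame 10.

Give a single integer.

Frame 1: OPEN (8+0=8). Cumulative: 8
Frame 2: OPEN (5+2=7). Cumulative: 15
Frame 3: OPEN (3+1=4). Cumulative: 19
Frame 4: OPEN (0+8=8). Cumulative: 27
Frame 5: OPEN (5+3=8). Cumulative: 35
Frame 6: OPEN (1+2=3). Cumulative: 38
Frame 7: OPEN (8+1=9). Cumulative: 47
Frame 8: STRIKE. 10 + next two rolls (10+6) = 26. Cumulative: 73
Frame 9: STRIKE. 10 + next two rolls (6+4) = 20. Cumulative: 93
Frame 10: SPARE. Sum of all frame-10 rolls (6+4+10) = 20. Cumulative: 113

Answer: 26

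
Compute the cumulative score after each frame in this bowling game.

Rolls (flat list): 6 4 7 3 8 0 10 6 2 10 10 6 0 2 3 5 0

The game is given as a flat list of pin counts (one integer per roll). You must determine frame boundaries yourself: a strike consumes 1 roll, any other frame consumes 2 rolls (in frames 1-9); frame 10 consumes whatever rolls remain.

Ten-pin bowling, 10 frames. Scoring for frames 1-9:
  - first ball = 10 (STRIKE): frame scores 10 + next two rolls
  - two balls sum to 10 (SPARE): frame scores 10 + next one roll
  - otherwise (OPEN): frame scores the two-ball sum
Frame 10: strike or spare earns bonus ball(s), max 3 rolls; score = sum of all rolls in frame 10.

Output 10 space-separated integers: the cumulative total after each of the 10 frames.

Frame 1: SPARE (6+4=10). 10 + next roll (7) = 17. Cumulative: 17
Frame 2: SPARE (7+3=10). 10 + next roll (8) = 18. Cumulative: 35
Frame 3: OPEN (8+0=8). Cumulative: 43
Frame 4: STRIKE. 10 + next two rolls (6+2) = 18. Cumulative: 61
Frame 5: OPEN (6+2=8). Cumulative: 69
Frame 6: STRIKE. 10 + next two rolls (10+6) = 26. Cumulative: 95
Frame 7: STRIKE. 10 + next two rolls (6+0) = 16. Cumulative: 111
Frame 8: OPEN (6+0=6). Cumulative: 117
Frame 9: OPEN (2+3=5). Cumulative: 122
Frame 10: OPEN. Sum of all frame-10 rolls (5+0) = 5. Cumulative: 127

Answer: 17 35 43 61 69 95 111 117 122 127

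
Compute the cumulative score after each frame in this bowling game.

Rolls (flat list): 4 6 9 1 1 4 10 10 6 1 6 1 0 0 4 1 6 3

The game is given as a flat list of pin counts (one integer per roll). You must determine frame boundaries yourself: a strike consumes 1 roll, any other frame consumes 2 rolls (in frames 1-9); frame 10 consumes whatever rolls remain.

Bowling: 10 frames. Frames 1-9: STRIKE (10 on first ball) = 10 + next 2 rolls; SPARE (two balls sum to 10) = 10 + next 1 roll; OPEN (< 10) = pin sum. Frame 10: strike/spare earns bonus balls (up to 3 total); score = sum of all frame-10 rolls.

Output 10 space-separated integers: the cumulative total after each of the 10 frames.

Frame 1: SPARE (4+6=10). 10 + next roll (9) = 19. Cumulative: 19
Frame 2: SPARE (9+1=10). 10 + next roll (1) = 11. Cumulative: 30
Frame 3: OPEN (1+4=5). Cumulative: 35
Frame 4: STRIKE. 10 + next two rolls (10+6) = 26. Cumulative: 61
Frame 5: STRIKE. 10 + next two rolls (6+1) = 17. Cumulative: 78
Frame 6: OPEN (6+1=7). Cumulative: 85
Frame 7: OPEN (6+1=7). Cumulative: 92
Frame 8: OPEN (0+0=0). Cumulative: 92
Frame 9: OPEN (4+1=5). Cumulative: 97
Frame 10: OPEN. Sum of all frame-10 rolls (6+3) = 9. Cumulative: 106

Answer: 19 30 35 61 78 85 92 92 97 106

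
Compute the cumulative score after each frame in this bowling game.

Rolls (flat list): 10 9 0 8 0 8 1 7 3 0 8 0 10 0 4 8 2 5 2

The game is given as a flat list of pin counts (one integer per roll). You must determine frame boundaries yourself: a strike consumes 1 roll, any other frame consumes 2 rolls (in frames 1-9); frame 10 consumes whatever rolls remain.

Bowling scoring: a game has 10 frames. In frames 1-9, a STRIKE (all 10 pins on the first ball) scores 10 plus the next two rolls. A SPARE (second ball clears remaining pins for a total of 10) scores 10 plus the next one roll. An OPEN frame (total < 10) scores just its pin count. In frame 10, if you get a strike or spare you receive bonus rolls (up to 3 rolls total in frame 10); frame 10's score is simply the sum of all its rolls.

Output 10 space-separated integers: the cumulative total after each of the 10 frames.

Frame 1: STRIKE. 10 + next two rolls (9+0) = 19. Cumulative: 19
Frame 2: OPEN (9+0=9). Cumulative: 28
Frame 3: OPEN (8+0=8). Cumulative: 36
Frame 4: OPEN (8+1=9). Cumulative: 45
Frame 5: SPARE (7+3=10). 10 + next roll (0) = 10. Cumulative: 55
Frame 6: OPEN (0+8=8). Cumulative: 63
Frame 7: SPARE (0+10=10). 10 + next roll (0) = 10. Cumulative: 73
Frame 8: OPEN (0+4=4). Cumulative: 77
Frame 9: SPARE (8+2=10). 10 + next roll (5) = 15. Cumulative: 92
Frame 10: OPEN. Sum of all frame-10 rolls (5+2) = 7. Cumulative: 99

Answer: 19 28 36 45 55 63 73 77 92 99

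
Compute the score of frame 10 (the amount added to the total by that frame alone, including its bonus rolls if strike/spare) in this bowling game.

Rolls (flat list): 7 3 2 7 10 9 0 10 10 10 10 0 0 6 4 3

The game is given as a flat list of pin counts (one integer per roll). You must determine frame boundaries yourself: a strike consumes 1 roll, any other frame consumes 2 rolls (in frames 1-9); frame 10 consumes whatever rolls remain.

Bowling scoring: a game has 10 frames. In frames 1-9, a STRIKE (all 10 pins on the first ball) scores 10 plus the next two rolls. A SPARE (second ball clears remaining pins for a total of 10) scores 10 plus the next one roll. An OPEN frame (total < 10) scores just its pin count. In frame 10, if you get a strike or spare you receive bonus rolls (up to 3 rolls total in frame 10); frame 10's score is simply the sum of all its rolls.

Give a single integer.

Frame 1: SPARE (7+3=10). 10 + next roll (2) = 12. Cumulative: 12
Frame 2: OPEN (2+7=9). Cumulative: 21
Frame 3: STRIKE. 10 + next two rolls (9+0) = 19. Cumulative: 40
Frame 4: OPEN (9+0=9). Cumulative: 49
Frame 5: STRIKE. 10 + next two rolls (10+10) = 30. Cumulative: 79
Frame 6: STRIKE. 10 + next two rolls (10+10) = 30. Cumulative: 109
Frame 7: STRIKE. 10 + next two rolls (10+0) = 20. Cumulative: 129
Frame 8: STRIKE. 10 + next two rolls (0+0) = 10. Cumulative: 139
Frame 9: OPEN (0+0=0). Cumulative: 139
Frame 10: SPARE. Sum of all frame-10 rolls (6+4+3) = 13. Cumulative: 152

Answer: 13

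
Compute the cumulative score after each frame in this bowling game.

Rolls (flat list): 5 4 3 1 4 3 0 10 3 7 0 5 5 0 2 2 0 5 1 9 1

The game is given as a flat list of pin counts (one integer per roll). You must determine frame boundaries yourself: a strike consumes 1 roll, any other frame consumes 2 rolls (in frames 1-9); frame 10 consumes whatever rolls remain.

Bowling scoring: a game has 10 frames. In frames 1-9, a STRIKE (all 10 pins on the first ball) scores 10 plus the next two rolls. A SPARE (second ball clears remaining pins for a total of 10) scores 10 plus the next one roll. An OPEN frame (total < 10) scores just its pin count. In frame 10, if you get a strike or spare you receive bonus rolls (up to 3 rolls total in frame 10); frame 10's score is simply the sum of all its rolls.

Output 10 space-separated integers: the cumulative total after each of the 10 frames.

Answer: 9 13 20 33 43 48 53 57 62 73

Derivation:
Frame 1: OPEN (5+4=9). Cumulative: 9
Frame 2: OPEN (3+1=4). Cumulative: 13
Frame 3: OPEN (4+3=7). Cumulative: 20
Frame 4: SPARE (0+10=10). 10 + next roll (3) = 13. Cumulative: 33
Frame 5: SPARE (3+7=10). 10 + next roll (0) = 10. Cumulative: 43
Frame 6: OPEN (0+5=5). Cumulative: 48
Frame 7: OPEN (5+0=5). Cumulative: 53
Frame 8: OPEN (2+2=4). Cumulative: 57
Frame 9: OPEN (0+5=5). Cumulative: 62
Frame 10: SPARE. Sum of all frame-10 rolls (1+9+1) = 11. Cumulative: 73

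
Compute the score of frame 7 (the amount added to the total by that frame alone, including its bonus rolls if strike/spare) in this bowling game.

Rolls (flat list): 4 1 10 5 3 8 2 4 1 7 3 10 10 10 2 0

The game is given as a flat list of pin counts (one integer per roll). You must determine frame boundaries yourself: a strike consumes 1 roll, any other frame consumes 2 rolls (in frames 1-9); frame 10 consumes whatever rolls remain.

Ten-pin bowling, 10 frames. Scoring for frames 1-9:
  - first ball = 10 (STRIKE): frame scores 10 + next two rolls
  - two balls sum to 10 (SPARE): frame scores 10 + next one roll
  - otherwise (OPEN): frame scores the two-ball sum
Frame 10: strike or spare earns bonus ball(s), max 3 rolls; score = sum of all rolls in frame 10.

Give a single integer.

Frame 1: OPEN (4+1=5). Cumulative: 5
Frame 2: STRIKE. 10 + next two rolls (5+3) = 18. Cumulative: 23
Frame 3: OPEN (5+3=8). Cumulative: 31
Frame 4: SPARE (8+2=10). 10 + next roll (4) = 14. Cumulative: 45
Frame 5: OPEN (4+1=5). Cumulative: 50
Frame 6: SPARE (7+3=10). 10 + next roll (10) = 20. Cumulative: 70
Frame 7: STRIKE. 10 + next two rolls (10+10) = 30. Cumulative: 100
Frame 8: STRIKE. 10 + next two rolls (10+2) = 22. Cumulative: 122
Frame 9: STRIKE. 10 + next two rolls (2+0) = 12. Cumulative: 134

Answer: 30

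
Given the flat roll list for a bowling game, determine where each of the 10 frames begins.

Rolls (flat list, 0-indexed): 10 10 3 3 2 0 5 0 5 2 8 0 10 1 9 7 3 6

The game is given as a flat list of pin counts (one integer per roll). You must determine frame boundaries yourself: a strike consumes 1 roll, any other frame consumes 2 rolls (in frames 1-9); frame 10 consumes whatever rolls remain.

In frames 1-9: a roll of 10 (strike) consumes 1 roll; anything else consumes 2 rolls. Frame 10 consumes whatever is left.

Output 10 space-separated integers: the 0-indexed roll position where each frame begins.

Frame 1 starts at roll index 0: roll=10 (strike), consumes 1 roll
Frame 2 starts at roll index 1: roll=10 (strike), consumes 1 roll
Frame 3 starts at roll index 2: rolls=3,3 (sum=6), consumes 2 rolls
Frame 4 starts at roll index 4: rolls=2,0 (sum=2), consumes 2 rolls
Frame 5 starts at roll index 6: rolls=5,0 (sum=5), consumes 2 rolls
Frame 6 starts at roll index 8: rolls=5,2 (sum=7), consumes 2 rolls
Frame 7 starts at roll index 10: rolls=8,0 (sum=8), consumes 2 rolls
Frame 8 starts at roll index 12: roll=10 (strike), consumes 1 roll
Frame 9 starts at roll index 13: rolls=1,9 (sum=10), consumes 2 rolls
Frame 10 starts at roll index 15: 3 remaining rolls

Answer: 0 1 2 4 6 8 10 12 13 15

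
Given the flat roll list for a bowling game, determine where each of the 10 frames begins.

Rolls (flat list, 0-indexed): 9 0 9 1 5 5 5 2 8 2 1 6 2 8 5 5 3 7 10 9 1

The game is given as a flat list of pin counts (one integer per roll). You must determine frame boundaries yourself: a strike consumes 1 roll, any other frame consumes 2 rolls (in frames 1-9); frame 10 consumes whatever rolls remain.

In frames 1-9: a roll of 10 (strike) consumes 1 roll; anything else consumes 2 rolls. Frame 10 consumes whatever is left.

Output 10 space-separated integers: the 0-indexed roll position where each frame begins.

Frame 1 starts at roll index 0: rolls=9,0 (sum=9), consumes 2 rolls
Frame 2 starts at roll index 2: rolls=9,1 (sum=10), consumes 2 rolls
Frame 3 starts at roll index 4: rolls=5,5 (sum=10), consumes 2 rolls
Frame 4 starts at roll index 6: rolls=5,2 (sum=7), consumes 2 rolls
Frame 5 starts at roll index 8: rolls=8,2 (sum=10), consumes 2 rolls
Frame 6 starts at roll index 10: rolls=1,6 (sum=7), consumes 2 rolls
Frame 7 starts at roll index 12: rolls=2,8 (sum=10), consumes 2 rolls
Frame 8 starts at roll index 14: rolls=5,5 (sum=10), consumes 2 rolls
Frame 9 starts at roll index 16: rolls=3,7 (sum=10), consumes 2 rolls
Frame 10 starts at roll index 18: 3 remaining rolls

Answer: 0 2 4 6 8 10 12 14 16 18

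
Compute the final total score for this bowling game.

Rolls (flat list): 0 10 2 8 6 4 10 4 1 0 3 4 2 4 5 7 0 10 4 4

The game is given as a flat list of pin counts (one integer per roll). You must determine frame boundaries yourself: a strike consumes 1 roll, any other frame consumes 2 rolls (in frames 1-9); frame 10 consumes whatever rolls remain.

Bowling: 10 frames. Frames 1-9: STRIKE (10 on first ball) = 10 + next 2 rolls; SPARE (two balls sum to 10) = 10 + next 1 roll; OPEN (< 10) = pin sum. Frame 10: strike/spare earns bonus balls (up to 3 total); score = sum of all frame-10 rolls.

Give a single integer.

Answer: 111

Derivation:
Frame 1: SPARE (0+10=10). 10 + next roll (2) = 12. Cumulative: 12
Frame 2: SPARE (2+8=10). 10 + next roll (6) = 16. Cumulative: 28
Frame 3: SPARE (6+4=10). 10 + next roll (10) = 20. Cumulative: 48
Frame 4: STRIKE. 10 + next two rolls (4+1) = 15. Cumulative: 63
Frame 5: OPEN (4+1=5). Cumulative: 68
Frame 6: OPEN (0+3=3). Cumulative: 71
Frame 7: OPEN (4+2=6). Cumulative: 77
Frame 8: OPEN (4+5=9). Cumulative: 86
Frame 9: OPEN (7+0=7). Cumulative: 93
Frame 10: STRIKE. Sum of all frame-10 rolls (10+4+4) = 18. Cumulative: 111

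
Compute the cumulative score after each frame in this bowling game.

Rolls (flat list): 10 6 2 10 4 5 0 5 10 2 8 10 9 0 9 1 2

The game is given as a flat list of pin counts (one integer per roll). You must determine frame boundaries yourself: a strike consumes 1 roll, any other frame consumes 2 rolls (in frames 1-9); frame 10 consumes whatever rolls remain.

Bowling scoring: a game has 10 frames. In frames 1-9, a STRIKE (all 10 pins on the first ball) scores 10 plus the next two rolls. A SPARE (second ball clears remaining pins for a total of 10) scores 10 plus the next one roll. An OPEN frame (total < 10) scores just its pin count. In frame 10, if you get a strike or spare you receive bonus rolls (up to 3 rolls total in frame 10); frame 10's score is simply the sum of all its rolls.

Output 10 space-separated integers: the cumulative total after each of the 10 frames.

Frame 1: STRIKE. 10 + next two rolls (6+2) = 18. Cumulative: 18
Frame 2: OPEN (6+2=8). Cumulative: 26
Frame 3: STRIKE. 10 + next two rolls (4+5) = 19. Cumulative: 45
Frame 4: OPEN (4+5=9). Cumulative: 54
Frame 5: OPEN (0+5=5). Cumulative: 59
Frame 6: STRIKE. 10 + next two rolls (2+8) = 20. Cumulative: 79
Frame 7: SPARE (2+8=10). 10 + next roll (10) = 20. Cumulative: 99
Frame 8: STRIKE. 10 + next two rolls (9+0) = 19. Cumulative: 118
Frame 9: OPEN (9+0=9). Cumulative: 127
Frame 10: SPARE. Sum of all frame-10 rolls (9+1+2) = 12. Cumulative: 139

Answer: 18 26 45 54 59 79 99 118 127 139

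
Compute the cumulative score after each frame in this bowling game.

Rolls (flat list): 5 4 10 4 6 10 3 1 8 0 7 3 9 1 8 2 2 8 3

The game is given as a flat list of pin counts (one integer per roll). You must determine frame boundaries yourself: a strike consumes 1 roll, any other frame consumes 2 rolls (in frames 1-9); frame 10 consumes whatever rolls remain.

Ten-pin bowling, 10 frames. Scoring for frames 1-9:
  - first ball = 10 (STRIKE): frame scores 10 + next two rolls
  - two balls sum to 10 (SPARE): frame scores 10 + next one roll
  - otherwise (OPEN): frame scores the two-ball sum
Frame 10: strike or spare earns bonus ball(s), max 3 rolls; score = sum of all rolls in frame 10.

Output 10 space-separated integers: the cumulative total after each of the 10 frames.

Answer: 9 29 49 63 67 75 94 112 124 137

Derivation:
Frame 1: OPEN (5+4=9). Cumulative: 9
Frame 2: STRIKE. 10 + next two rolls (4+6) = 20. Cumulative: 29
Frame 3: SPARE (4+6=10). 10 + next roll (10) = 20. Cumulative: 49
Frame 4: STRIKE. 10 + next two rolls (3+1) = 14. Cumulative: 63
Frame 5: OPEN (3+1=4). Cumulative: 67
Frame 6: OPEN (8+0=8). Cumulative: 75
Frame 7: SPARE (7+3=10). 10 + next roll (9) = 19. Cumulative: 94
Frame 8: SPARE (9+1=10). 10 + next roll (8) = 18. Cumulative: 112
Frame 9: SPARE (8+2=10). 10 + next roll (2) = 12. Cumulative: 124
Frame 10: SPARE. Sum of all frame-10 rolls (2+8+3) = 13. Cumulative: 137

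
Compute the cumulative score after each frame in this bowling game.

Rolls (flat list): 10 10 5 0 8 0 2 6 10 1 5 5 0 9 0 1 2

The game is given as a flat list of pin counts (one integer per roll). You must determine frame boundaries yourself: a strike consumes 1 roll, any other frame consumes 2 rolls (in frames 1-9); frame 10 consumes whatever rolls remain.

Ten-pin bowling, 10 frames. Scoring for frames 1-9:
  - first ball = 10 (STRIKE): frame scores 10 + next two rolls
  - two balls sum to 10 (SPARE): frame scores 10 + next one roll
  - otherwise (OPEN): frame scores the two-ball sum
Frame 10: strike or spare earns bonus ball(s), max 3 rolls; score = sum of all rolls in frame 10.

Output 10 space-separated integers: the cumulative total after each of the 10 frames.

Answer: 25 40 45 53 61 77 83 88 97 100

Derivation:
Frame 1: STRIKE. 10 + next two rolls (10+5) = 25. Cumulative: 25
Frame 2: STRIKE. 10 + next two rolls (5+0) = 15. Cumulative: 40
Frame 3: OPEN (5+0=5). Cumulative: 45
Frame 4: OPEN (8+0=8). Cumulative: 53
Frame 5: OPEN (2+6=8). Cumulative: 61
Frame 6: STRIKE. 10 + next two rolls (1+5) = 16. Cumulative: 77
Frame 7: OPEN (1+5=6). Cumulative: 83
Frame 8: OPEN (5+0=5). Cumulative: 88
Frame 9: OPEN (9+0=9). Cumulative: 97
Frame 10: OPEN. Sum of all frame-10 rolls (1+2) = 3. Cumulative: 100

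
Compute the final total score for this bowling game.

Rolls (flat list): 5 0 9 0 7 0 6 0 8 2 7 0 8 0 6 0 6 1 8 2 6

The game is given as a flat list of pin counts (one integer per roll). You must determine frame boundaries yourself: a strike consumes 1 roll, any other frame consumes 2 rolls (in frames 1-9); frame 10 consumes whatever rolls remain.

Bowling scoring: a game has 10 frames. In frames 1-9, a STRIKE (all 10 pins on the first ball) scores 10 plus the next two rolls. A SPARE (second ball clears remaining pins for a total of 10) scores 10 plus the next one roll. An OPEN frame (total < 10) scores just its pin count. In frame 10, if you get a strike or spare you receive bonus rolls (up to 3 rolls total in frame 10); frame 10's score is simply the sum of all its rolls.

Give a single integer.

Answer: 88

Derivation:
Frame 1: OPEN (5+0=5). Cumulative: 5
Frame 2: OPEN (9+0=9). Cumulative: 14
Frame 3: OPEN (7+0=7). Cumulative: 21
Frame 4: OPEN (6+0=6). Cumulative: 27
Frame 5: SPARE (8+2=10). 10 + next roll (7) = 17. Cumulative: 44
Frame 6: OPEN (7+0=7). Cumulative: 51
Frame 7: OPEN (8+0=8). Cumulative: 59
Frame 8: OPEN (6+0=6). Cumulative: 65
Frame 9: OPEN (6+1=7). Cumulative: 72
Frame 10: SPARE. Sum of all frame-10 rolls (8+2+6) = 16. Cumulative: 88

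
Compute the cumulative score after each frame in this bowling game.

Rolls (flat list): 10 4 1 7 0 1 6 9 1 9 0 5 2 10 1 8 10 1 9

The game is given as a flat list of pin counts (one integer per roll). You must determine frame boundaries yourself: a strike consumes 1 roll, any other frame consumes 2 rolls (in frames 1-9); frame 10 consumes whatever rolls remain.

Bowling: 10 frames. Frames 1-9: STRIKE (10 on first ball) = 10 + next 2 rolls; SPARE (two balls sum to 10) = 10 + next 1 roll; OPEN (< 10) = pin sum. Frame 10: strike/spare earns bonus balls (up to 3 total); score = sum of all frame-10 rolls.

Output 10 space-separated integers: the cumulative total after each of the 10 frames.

Answer: 15 20 27 34 53 62 69 88 97 117

Derivation:
Frame 1: STRIKE. 10 + next two rolls (4+1) = 15. Cumulative: 15
Frame 2: OPEN (4+1=5). Cumulative: 20
Frame 3: OPEN (7+0=7). Cumulative: 27
Frame 4: OPEN (1+6=7). Cumulative: 34
Frame 5: SPARE (9+1=10). 10 + next roll (9) = 19. Cumulative: 53
Frame 6: OPEN (9+0=9). Cumulative: 62
Frame 7: OPEN (5+2=7). Cumulative: 69
Frame 8: STRIKE. 10 + next two rolls (1+8) = 19. Cumulative: 88
Frame 9: OPEN (1+8=9). Cumulative: 97
Frame 10: STRIKE. Sum of all frame-10 rolls (10+1+9) = 20. Cumulative: 117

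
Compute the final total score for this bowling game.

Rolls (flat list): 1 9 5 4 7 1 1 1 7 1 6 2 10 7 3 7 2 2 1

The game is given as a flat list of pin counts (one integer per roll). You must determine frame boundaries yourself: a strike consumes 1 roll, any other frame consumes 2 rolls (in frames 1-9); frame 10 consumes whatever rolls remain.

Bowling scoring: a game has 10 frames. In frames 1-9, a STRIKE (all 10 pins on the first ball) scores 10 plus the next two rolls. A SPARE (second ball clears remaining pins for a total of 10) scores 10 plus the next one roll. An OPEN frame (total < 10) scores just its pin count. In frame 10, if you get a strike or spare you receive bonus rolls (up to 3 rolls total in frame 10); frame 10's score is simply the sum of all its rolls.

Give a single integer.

Frame 1: SPARE (1+9=10). 10 + next roll (5) = 15. Cumulative: 15
Frame 2: OPEN (5+4=9). Cumulative: 24
Frame 3: OPEN (7+1=8). Cumulative: 32
Frame 4: OPEN (1+1=2). Cumulative: 34
Frame 5: OPEN (7+1=8). Cumulative: 42
Frame 6: OPEN (6+2=8). Cumulative: 50
Frame 7: STRIKE. 10 + next two rolls (7+3) = 20. Cumulative: 70
Frame 8: SPARE (7+3=10). 10 + next roll (7) = 17. Cumulative: 87
Frame 9: OPEN (7+2=9). Cumulative: 96
Frame 10: OPEN. Sum of all frame-10 rolls (2+1) = 3. Cumulative: 99

Answer: 99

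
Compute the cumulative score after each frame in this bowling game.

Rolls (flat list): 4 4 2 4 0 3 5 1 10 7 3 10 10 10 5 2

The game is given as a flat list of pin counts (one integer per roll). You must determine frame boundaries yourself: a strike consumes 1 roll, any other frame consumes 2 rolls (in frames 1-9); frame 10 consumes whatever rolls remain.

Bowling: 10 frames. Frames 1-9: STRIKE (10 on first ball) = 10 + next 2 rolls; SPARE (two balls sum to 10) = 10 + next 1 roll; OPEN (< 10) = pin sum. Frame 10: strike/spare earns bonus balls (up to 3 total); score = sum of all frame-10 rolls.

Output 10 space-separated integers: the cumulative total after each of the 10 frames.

Answer: 8 14 17 23 43 63 93 118 135 142

Derivation:
Frame 1: OPEN (4+4=8). Cumulative: 8
Frame 2: OPEN (2+4=6). Cumulative: 14
Frame 3: OPEN (0+3=3). Cumulative: 17
Frame 4: OPEN (5+1=6). Cumulative: 23
Frame 5: STRIKE. 10 + next two rolls (7+3) = 20. Cumulative: 43
Frame 6: SPARE (7+3=10). 10 + next roll (10) = 20. Cumulative: 63
Frame 7: STRIKE. 10 + next two rolls (10+10) = 30. Cumulative: 93
Frame 8: STRIKE. 10 + next two rolls (10+5) = 25. Cumulative: 118
Frame 9: STRIKE. 10 + next two rolls (5+2) = 17. Cumulative: 135
Frame 10: OPEN. Sum of all frame-10 rolls (5+2) = 7. Cumulative: 142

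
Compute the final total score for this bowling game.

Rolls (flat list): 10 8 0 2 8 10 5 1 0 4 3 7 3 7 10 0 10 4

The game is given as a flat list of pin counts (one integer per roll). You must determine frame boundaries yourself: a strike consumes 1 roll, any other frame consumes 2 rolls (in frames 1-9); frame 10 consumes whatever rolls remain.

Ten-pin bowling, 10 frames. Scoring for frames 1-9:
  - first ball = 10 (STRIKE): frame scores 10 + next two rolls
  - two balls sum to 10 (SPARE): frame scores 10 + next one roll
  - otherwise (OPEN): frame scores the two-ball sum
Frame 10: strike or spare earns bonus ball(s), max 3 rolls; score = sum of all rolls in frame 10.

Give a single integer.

Frame 1: STRIKE. 10 + next two rolls (8+0) = 18. Cumulative: 18
Frame 2: OPEN (8+0=8). Cumulative: 26
Frame 3: SPARE (2+8=10). 10 + next roll (10) = 20. Cumulative: 46
Frame 4: STRIKE. 10 + next two rolls (5+1) = 16. Cumulative: 62
Frame 5: OPEN (5+1=6). Cumulative: 68
Frame 6: OPEN (0+4=4). Cumulative: 72
Frame 7: SPARE (3+7=10). 10 + next roll (3) = 13. Cumulative: 85
Frame 8: SPARE (3+7=10). 10 + next roll (10) = 20. Cumulative: 105
Frame 9: STRIKE. 10 + next two rolls (0+10) = 20. Cumulative: 125
Frame 10: SPARE. Sum of all frame-10 rolls (0+10+4) = 14. Cumulative: 139

Answer: 139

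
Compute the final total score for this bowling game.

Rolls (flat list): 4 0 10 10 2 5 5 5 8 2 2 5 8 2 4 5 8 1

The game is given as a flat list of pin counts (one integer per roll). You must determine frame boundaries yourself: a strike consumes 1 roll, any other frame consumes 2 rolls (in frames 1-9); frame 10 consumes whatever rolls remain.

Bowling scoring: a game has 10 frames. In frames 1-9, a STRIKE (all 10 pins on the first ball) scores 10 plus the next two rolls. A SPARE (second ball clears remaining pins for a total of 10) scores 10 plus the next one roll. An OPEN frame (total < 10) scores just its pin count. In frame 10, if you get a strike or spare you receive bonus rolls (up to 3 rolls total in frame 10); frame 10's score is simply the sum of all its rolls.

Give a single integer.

Frame 1: OPEN (4+0=4). Cumulative: 4
Frame 2: STRIKE. 10 + next two rolls (10+2) = 22. Cumulative: 26
Frame 3: STRIKE. 10 + next two rolls (2+5) = 17. Cumulative: 43
Frame 4: OPEN (2+5=7). Cumulative: 50
Frame 5: SPARE (5+5=10). 10 + next roll (8) = 18. Cumulative: 68
Frame 6: SPARE (8+2=10). 10 + next roll (2) = 12. Cumulative: 80
Frame 7: OPEN (2+5=7). Cumulative: 87
Frame 8: SPARE (8+2=10). 10 + next roll (4) = 14. Cumulative: 101
Frame 9: OPEN (4+5=9). Cumulative: 110
Frame 10: OPEN. Sum of all frame-10 rolls (8+1) = 9. Cumulative: 119

Answer: 119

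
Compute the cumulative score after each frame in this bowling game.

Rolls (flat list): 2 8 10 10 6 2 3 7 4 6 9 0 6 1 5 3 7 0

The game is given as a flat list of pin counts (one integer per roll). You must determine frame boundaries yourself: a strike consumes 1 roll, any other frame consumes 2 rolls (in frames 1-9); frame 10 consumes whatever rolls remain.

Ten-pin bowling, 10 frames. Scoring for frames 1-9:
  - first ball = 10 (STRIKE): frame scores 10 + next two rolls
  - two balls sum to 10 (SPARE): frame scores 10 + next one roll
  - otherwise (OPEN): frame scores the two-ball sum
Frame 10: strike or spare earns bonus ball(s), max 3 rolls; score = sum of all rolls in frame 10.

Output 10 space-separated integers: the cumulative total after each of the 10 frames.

Answer: 20 46 64 72 86 105 114 121 129 136

Derivation:
Frame 1: SPARE (2+8=10). 10 + next roll (10) = 20. Cumulative: 20
Frame 2: STRIKE. 10 + next two rolls (10+6) = 26. Cumulative: 46
Frame 3: STRIKE. 10 + next two rolls (6+2) = 18. Cumulative: 64
Frame 4: OPEN (6+2=8). Cumulative: 72
Frame 5: SPARE (3+7=10). 10 + next roll (4) = 14. Cumulative: 86
Frame 6: SPARE (4+6=10). 10 + next roll (9) = 19. Cumulative: 105
Frame 7: OPEN (9+0=9). Cumulative: 114
Frame 8: OPEN (6+1=7). Cumulative: 121
Frame 9: OPEN (5+3=8). Cumulative: 129
Frame 10: OPEN. Sum of all frame-10 rolls (7+0) = 7. Cumulative: 136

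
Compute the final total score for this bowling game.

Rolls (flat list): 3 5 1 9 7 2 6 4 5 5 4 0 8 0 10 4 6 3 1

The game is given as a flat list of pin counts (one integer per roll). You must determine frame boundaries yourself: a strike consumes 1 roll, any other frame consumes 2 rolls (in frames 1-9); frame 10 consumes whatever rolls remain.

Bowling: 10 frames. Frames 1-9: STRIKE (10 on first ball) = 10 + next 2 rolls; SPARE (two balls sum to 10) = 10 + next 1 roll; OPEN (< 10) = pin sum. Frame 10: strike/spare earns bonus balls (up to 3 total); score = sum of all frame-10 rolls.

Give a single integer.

Answer: 112

Derivation:
Frame 1: OPEN (3+5=8). Cumulative: 8
Frame 2: SPARE (1+9=10). 10 + next roll (7) = 17. Cumulative: 25
Frame 3: OPEN (7+2=9). Cumulative: 34
Frame 4: SPARE (6+4=10). 10 + next roll (5) = 15. Cumulative: 49
Frame 5: SPARE (5+5=10). 10 + next roll (4) = 14. Cumulative: 63
Frame 6: OPEN (4+0=4). Cumulative: 67
Frame 7: OPEN (8+0=8). Cumulative: 75
Frame 8: STRIKE. 10 + next two rolls (4+6) = 20. Cumulative: 95
Frame 9: SPARE (4+6=10). 10 + next roll (3) = 13. Cumulative: 108
Frame 10: OPEN. Sum of all frame-10 rolls (3+1) = 4. Cumulative: 112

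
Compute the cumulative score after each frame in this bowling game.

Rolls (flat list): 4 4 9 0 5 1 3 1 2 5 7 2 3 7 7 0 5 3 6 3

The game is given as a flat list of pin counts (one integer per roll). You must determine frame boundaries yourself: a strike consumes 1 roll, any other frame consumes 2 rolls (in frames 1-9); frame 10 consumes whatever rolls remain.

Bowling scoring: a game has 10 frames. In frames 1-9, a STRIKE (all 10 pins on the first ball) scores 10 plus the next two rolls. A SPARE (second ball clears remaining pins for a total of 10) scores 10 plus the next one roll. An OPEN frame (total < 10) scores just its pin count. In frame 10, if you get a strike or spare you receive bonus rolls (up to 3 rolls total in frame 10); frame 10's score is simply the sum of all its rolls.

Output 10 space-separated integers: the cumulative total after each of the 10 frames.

Answer: 8 17 23 27 34 43 60 67 75 84

Derivation:
Frame 1: OPEN (4+4=8). Cumulative: 8
Frame 2: OPEN (9+0=9). Cumulative: 17
Frame 3: OPEN (5+1=6). Cumulative: 23
Frame 4: OPEN (3+1=4). Cumulative: 27
Frame 5: OPEN (2+5=7). Cumulative: 34
Frame 6: OPEN (7+2=9). Cumulative: 43
Frame 7: SPARE (3+7=10). 10 + next roll (7) = 17. Cumulative: 60
Frame 8: OPEN (7+0=7). Cumulative: 67
Frame 9: OPEN (5+3=8). Cumulative: 75
Frame 10: OPEN. Sum of all frame-10 rolls (6+3) = 9. Cumulative: 84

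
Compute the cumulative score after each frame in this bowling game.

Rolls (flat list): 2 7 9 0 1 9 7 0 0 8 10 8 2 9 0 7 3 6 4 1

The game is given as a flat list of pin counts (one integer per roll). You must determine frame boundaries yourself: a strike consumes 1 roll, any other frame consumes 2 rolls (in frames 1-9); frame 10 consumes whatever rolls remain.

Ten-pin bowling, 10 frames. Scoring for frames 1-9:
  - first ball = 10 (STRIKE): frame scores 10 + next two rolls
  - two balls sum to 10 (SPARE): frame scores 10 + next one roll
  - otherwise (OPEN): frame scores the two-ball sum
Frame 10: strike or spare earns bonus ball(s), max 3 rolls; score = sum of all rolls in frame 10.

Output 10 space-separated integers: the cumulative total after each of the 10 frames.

Frame 1: OPEN (2+7=9). Cumulative: 9
Frame 2: OPEN (9+0=9). Cumulative: 18
Frame 3: SPARE (1+9=10). 10 + next roll (7) = 17. Cumulative: 35
Frame 4: OPEN (7+0=7). Cumulative: 42
Frame 5: OPEN (0+8=8). Cumulative: 50
Frame 6: STRIKE. 10 + next two rolls (8+2) = 20. Cumulative: 70
Frame 7: SPARE (8+2=10). 10 + next roll (9) = 19. Cumulative: 89
Frame 8: OPEN (9+0=9). Cumulative: 98
Frame 9: SPARE (7+3=10). 10 + next roll (6) = 16. Cumulative: 114
Frame 10: SPARE. Sum of all frame-10 rolls (6+4+1) = 11. Cumulative: 125

Answer: 9 18 35 42 50 70 89 98 114 125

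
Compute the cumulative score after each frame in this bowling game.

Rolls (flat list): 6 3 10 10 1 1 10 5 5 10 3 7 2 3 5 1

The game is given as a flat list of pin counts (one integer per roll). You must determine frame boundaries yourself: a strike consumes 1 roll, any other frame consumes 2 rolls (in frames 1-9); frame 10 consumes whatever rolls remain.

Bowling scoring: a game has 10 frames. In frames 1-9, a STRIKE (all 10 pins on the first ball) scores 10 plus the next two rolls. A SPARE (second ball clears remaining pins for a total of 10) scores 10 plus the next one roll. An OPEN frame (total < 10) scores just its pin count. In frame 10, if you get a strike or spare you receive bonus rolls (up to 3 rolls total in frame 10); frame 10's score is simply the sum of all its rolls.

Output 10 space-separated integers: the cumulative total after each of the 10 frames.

Frame 1: OPEN (6+3=9). Cumulative: 9
Frame 2: STRIKE. 10 + next two rolls (10+1) = 21. Cumulative: 30
Frame 3: STRIKE. 10 + next two rolls (1+1) = 12. Cumulative: 42
Frame 4: OPEN (1+1=2). Cumulative: 44
Frame 5: STRIKE. 10 + next two rolls (5+5) = 20. Cumulative: 64
Frame 6: SPARE (5+5=10). 10 + next roll (10) = 20. Cumulative: 84
Frame 7: STRIKE. 10 + next two rolls (3+7) = 20. Cumulative: 104
Frame 8: SPARE (3+7=10). 10 + next roll (2) = 12. Cumulative: 116
Frame 9: OPEN (2+3=5). Cumulative: 121
Frame 10: OPEN. Sum of all frame-10 rolls (5+1) = 6. Cumulative: 127

Answer: 9 30 42 44 64 84 104 116 121 127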